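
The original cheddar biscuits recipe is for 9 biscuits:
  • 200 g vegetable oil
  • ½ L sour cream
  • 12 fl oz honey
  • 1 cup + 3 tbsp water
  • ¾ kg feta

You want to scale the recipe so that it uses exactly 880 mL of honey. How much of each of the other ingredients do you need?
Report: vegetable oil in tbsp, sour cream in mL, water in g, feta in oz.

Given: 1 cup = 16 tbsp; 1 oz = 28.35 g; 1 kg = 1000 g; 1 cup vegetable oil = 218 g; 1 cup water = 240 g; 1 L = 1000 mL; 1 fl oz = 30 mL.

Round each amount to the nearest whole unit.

The original recipe has 360 mL of honey, so the scaling factor is 880 ÷ 360 = 22/9.
vegetable oil: 200 g × 22/9 ÷ 218 g/cup × 16 tbsp/cup ≈ 36 tbsp
sour cream: 0.5 L × 22/9 × 1000 mL/L ≈ 1222 mL
water: (1 cup + 3 tbsp = 1.1875 cup) × 22/9 × 240 g/cup ≈ 697 g
feta: 0.75 kg × 22/9 × 1000 g/kg ÷ 28.35 g/oz ≈ 65 oz

vegetable oil: 36 tbsp; sour cream: 1222 mL; water: 697 g; feta: 65 oz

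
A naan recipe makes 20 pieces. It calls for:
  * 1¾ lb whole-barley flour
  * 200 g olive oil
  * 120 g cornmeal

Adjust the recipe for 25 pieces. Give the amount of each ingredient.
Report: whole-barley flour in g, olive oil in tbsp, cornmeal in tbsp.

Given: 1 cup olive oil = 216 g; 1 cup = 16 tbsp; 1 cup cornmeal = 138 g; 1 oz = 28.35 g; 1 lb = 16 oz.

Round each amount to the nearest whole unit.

Scaling factor: 25/20 = 5/4 = 1.25.
whole-barley flour: 1.75 lb × 5/4 × 16 oz/lb × 28.35 g/oz ≈ 992 g
olive oil: 200 g × 5/4 ÷ 216 g/cup × 16 tbsp/cup ≈ 19 tbsp
cornmeal: 120 g × 5/4 ÷ 138 g/cup × 16 tbsp/cup ≈ 17 tbsp

whole-barley flour: 992 g; olive oil: 19 tbsp; cornmeal: 17 tbsp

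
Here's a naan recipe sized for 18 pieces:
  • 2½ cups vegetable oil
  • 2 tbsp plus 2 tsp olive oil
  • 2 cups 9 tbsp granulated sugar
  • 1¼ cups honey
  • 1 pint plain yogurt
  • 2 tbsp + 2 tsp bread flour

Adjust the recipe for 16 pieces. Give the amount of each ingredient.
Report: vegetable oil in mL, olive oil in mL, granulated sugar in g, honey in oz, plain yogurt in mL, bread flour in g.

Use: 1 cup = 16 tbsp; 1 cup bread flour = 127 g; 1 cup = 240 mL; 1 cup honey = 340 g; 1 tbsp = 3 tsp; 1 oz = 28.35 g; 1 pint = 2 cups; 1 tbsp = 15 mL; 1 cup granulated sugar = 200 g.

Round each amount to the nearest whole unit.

Scaling factor: 16/18 = 8/9.
vegetable oil: 2.5 cup × 8/9 × 240 mL/cup ≈ 533 mL
olive oil: (2 tbsp + 2 tsp = 8/3 tbsp) × 8/9 × 15 mL/tbsp ≈ 36 mL
granulated sugar: (2 cup + 9 tbsp = 2.5625 cup) × 8/9 × 200 g/cup ≈ 456 g
honey: 1.25 cup × 8/9 × 340 g/cup ÷ 28.35 g/oz ≈ 13 oz
plain yogurt: 1 pint × 8/9 × 2 cup/pint × 240 mL/cup ≈ 427 mL
bread flour: (2 tbsp + 2 tsp = 8/3 tbsp) × 8/9 ÷ 16 tbsp/cup × 127 g/cup ≈ 19 g

vegetable oil: 533 mL; olive oil: 36 mL; granulated sugar: 456 g; honey: 13 oz; plain yogurt: 427 mL; bread flour: 19 g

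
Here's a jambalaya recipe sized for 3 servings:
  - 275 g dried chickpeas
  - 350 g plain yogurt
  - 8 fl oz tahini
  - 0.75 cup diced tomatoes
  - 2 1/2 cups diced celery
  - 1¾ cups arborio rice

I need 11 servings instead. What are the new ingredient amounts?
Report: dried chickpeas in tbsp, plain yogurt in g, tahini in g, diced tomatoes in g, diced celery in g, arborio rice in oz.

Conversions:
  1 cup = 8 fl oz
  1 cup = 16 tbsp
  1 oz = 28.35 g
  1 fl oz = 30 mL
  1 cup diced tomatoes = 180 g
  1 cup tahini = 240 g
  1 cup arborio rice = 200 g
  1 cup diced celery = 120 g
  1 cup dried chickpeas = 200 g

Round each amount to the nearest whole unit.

Scaling factor: 11/3.
dried chickpeas: 275 g × 11/3 ÷ 200 g/cup × 16 tbsp/cup ≈ 81 tbsp
plain yogurt: 350 g × 11/3 ≈ 1283 g
tahini: 8 fl oz × 11/3 ÷ 8 fl oz/cup × 240 g/cup = 880 g
diced tomatoes: 0.75 cup × 11/3 × 180 g/cup = 495 g
diced celery: 2.5 cup × 11/3 × 120 g/cup = 1100 g
arborio rice: 1.75 cup × 11/3 × 200 g/cup ÷ 28.35 g/oz ≈ 45 oz

dried chickpeas: 81 tbsp; plain yogurt: 1283 g; tahini: 880 g; diced tomatoes: 495 g; diced celery: 1100 g; arborio rice: 45 oz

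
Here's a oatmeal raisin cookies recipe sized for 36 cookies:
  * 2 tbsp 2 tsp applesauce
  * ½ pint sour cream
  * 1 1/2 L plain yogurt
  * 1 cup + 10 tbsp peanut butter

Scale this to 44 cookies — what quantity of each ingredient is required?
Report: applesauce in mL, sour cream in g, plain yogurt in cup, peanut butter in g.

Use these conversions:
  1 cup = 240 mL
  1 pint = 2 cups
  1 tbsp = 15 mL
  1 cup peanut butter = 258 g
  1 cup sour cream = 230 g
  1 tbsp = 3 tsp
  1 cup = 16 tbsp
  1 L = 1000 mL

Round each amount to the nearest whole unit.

Scaling factor: 44/36 = 11/9.
applesauce: (2 tbsp + 2 tsp = 8/3 tbsp) × 11/9 × 15 mL/tbsp ≈ 49 mL
sour cream: 0.5 pint × 11/9 × 2 cup/pint × 230 g/cup ≈ 281 g
plain yogurt: 1.5 L × 11/9 × 1000 mL/L ÷ 240 mL/cup ≈ 8 cup
peanut butter: (1 cup + 10 tbsp = 1.625 cup) × 11/9 × 258 g/cup ≈ 512 g

applesauce: 49 mL; sour cream: 281 g; plain yogurt: 8 cup; peanut butter: 512 g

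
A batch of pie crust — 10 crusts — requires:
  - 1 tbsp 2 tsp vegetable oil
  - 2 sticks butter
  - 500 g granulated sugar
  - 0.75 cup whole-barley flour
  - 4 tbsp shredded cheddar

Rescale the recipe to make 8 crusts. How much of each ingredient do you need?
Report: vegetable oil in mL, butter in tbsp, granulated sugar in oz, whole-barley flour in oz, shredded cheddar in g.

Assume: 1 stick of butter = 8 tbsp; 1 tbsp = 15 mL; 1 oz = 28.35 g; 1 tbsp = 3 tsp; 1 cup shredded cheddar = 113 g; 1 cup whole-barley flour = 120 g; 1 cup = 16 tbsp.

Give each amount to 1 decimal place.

vegetable oil: 20.0 mL; butter: 12.8 tbsp; granulated sugar: 14.1 oz; whole-barley flour: 2.5 oz; shredded cheddar: 22.6 g

Scaling factor: 8/10 = 4/5 = 0.8.
vegetable oil: (1 tbsp + 2 tsp = 5/3 tbsp) × 4/5 × 15 mL/tbsp = 20.0 mL
butter: 2 stick × 4/5 × 8 tbsp/stick = 12.8 tbsp
granulated sugar: 500 g × 4/5 ÷ 28.35 g/oz ≈ 14.1 oz
whole-barley flour: 0.75 cup × 4/5 × 120 g/cup ÷ 28.35 g/oz ≈ 2.5 oz
shredded cheddar: 4 tbsp × 4/5 ÷ 16 tbsp/cup × 113 g/cup = 22.6 g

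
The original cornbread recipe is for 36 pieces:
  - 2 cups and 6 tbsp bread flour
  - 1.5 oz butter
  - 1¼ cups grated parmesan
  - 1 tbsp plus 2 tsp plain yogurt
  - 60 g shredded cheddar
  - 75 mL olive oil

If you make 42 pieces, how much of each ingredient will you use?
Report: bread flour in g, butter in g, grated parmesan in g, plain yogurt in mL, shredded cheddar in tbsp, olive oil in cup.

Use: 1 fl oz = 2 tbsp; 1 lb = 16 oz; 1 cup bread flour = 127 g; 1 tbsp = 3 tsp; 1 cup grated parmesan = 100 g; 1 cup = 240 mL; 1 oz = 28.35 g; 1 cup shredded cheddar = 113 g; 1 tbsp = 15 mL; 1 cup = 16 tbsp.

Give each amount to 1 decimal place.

bread flour: 351.9 g; butter: 49.6 g; grated parmesan: 145.8 g; plain yogurt: 29.2 mL; shredded cheddar: 9.9 tbsp; olive oil: 0.4 cup

Scaling factor: 42/36 = 7/6.
bread flour: (2 cup + 6 tbsp = 2.375 cup) × 7/6 × 127 g/cup ≈ 351.9 g
butter: 1.5 oz × 7/6 × 28.35 g/oz ≈ 49.6 g
grated parmesan: 1.25 cup × 7/6 × 100 g/cup ≈ 145.8 g
plain yogurt: (1 tbsp + 2 tsp = 5/3 tbsp) × 7/6 × 15 mL/tbsp ≈ 29.2 mL
shredded cheddar: 60 g × 7/6 ÷ 113 g/cup × 16 tbsp/cup ≈ 9.9 tbsp
olive oil: 75 mL × 7/6 ÷ 240 mL/cup ≈ 0.4 cup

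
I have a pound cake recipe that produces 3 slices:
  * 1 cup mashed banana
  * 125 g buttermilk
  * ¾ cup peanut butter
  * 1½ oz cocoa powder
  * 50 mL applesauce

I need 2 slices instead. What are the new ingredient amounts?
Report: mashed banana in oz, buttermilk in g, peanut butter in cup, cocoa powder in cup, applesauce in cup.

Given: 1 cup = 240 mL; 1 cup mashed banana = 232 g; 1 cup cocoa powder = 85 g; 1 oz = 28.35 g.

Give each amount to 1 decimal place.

Scaling factor: 2/3.
mashed banana: 1 cup × 2/3 × 232 g/cup ÷ 28.35 g/oz ≈ 5.5 oz
buttermilk: 125 g × 2/3 ≈ 83.3 g
peanut butter: 0.75 cup × 2/3 = 0.5 cup
cocoa powder: 1.5 oz × 2/3 × 28.35 g/oz ÷ 85 g/cup ≈ 0.3 cup
applesauce: 50 mL × 2/3 ÷ 240 mL/cup ≈ 0.1 cup

mashed banana: 5.5 oz; buttermilk: 83.3 g; peanut butter: 0.5 cup; cocoa powder: 0.3 cup; applesauce: 0.1 cup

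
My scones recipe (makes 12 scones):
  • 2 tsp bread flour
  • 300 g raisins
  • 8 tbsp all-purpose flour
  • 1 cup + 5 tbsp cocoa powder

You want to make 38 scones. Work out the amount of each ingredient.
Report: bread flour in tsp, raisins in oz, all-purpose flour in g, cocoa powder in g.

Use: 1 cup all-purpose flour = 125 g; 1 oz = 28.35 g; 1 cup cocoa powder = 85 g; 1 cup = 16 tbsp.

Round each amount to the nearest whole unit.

Scaling factor: 38/12 = 19/6.
bread flour: 2 tsp × 19/6 ≈ 6 tsp
raisins: 300 g × 19/6 ÷ 28.35 g/oz ≈ 34 oz
all-purpose flour: 8 tbsp × 19/6 ÷ 16 tbsp/cup × 125 g/cup ≈ 198 g
cocoa powder: (1 cup + 5 tbsp = 1.3125 cup) × 19/6 × 85 g/cup ≈ 353 g

bread flour: 6 tsp; raisins: 34 oz; all-purpose flour: 198 g; cocoa powder: 353 g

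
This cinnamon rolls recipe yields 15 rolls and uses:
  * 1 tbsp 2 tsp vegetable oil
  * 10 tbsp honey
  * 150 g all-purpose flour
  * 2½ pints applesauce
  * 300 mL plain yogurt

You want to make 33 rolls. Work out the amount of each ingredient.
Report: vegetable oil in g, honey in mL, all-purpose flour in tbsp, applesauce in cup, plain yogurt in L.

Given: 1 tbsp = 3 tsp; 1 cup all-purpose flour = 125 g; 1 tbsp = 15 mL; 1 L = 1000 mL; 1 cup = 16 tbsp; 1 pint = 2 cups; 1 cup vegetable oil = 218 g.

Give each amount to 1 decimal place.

vegetable oil: 50.0 g; honey: 330.0 mL; all-purpose flour: 42.2 tbsp; applesauce: 11.0 cup; plain yogurt: 0.7 L

Scaling factor: 33/15 = 11/5 = 2.2.
vegetable oil: (1 tbsp + 2 tsp = 5/3 tbsp) × 11/5 ÷ 16 tbsp/cup × 218 g/cup ≈ 50.0 g
honey: 10 tbsp × 11/5 × 15 mL/tbsp = 330.0 mL
all-purpose flour: 150 g × 11/5 ÷ 125 g/cup × 16 tbsp/cup ≈ 42.2 tbsp
applesauce: 2.5 pint × 11/5 × 2 cup/pint = 11.0 cup
plain yogurt: 300 mL × 11/5 ÷ 1000 mL/L ≈ 0.7 L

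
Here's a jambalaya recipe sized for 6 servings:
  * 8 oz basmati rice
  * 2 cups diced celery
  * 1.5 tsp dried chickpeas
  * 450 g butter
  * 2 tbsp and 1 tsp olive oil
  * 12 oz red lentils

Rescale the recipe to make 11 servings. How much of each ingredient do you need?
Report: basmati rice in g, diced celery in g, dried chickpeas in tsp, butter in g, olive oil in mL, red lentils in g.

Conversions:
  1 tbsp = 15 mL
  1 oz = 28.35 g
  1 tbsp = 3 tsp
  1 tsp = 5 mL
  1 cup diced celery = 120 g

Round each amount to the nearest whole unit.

basmati rice: 416 g; diced celery: 440 g; dried chickpeas: 3 tsp; butter: 825 g; olive oil: 64 mL; red lentils: 624 g

Scaling factor: 11/6.
basmati rice: 8 oz × 11/6 × 28.35 g/oz ≈ 416 g
diced celery: 2 cup × 11/6 × 120 g/cup = 440 g
dried chickpeas: 1.5 tsp × 11/6 ≈ 3 tsp
butter: 450 g × 11/6 = 825 g
olive oil: (2 tbsp + 1 tsp = 7/3 tbsp) × 11/6 × 15 mL/tbsp ≈ 64 mL
red lentils: 12 oz × 11/6 × 28.35 g/oz ≈ 624 g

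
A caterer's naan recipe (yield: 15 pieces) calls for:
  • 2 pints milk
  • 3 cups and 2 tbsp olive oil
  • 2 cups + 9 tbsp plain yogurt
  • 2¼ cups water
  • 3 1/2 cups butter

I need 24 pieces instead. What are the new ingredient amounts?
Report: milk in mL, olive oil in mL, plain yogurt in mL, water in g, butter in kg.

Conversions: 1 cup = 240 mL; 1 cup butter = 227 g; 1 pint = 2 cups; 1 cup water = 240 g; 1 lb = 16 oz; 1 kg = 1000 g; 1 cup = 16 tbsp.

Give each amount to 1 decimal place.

Scaling factor: 24/15 = 8/5 = 1.6.
milk: 2 pint × 8/5 × 2 cup/pint × 240 mL/cup = 1536.0 mL
olive oil: (3 cup + 2 tbsp = 3.125 cup) × 8/5 × 240 mL/cup = 1200.0 mL
plain yogurt: (2 cup + 9 tbsp = 2.5625 cup) × 8/5 × 240 mL/cup = 984.0 mL
water: 2.25 cup × 8/5 × 240 g/cup = 864.0 g
butter: 3.5 cup × 8/5 × 227 g/cup ÷ 1000 g/kg ≈ 1.3 kg

milk: 1536.0 mL; olive oil: 1200.0 mL; plain yogurt: 984.0 mL; water: 864.0 g; butter: 1.3 kg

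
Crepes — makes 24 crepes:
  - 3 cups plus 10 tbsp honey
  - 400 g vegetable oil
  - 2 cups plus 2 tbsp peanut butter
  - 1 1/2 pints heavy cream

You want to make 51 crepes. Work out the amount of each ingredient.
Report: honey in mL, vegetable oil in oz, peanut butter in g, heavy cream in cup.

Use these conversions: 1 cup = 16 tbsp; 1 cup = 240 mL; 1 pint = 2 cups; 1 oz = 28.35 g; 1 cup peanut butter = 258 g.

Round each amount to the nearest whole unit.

honey: 1849 mL; vegetable oil: 30 oz; peanut butter: 1165 g; heavy cream: 6 cup

Scaling factor: 51/24 = 17/8 = 2.125.
honey: (3 cup + 10 tbsp = 3.625 cup) × 17/8 × 240 mL/cup ≈ 1849 mL
vegetable oil: 400 g × 17/8 ÷ 28.35 g/oz ≈ 30 oz
peanut butter: (2 cup + 2 tbsp = 2.125 cup) × 17/8 × 258 g/cup ≈ 1165 g
heavy cream: 1.5 pint × 17/8 × 2 cup/pint ≈ 6 cup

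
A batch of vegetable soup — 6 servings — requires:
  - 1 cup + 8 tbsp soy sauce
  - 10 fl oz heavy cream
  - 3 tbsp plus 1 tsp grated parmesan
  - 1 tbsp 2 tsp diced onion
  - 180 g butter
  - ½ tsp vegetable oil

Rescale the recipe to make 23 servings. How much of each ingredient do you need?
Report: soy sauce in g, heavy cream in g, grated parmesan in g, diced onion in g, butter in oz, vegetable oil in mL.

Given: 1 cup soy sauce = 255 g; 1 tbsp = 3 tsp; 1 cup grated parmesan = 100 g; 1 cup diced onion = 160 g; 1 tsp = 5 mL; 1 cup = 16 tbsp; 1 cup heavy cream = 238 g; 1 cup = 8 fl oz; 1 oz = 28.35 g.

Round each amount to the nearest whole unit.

soy sauce: 1466 g; heavy cream: 1140 g; grated parmesan: 80 g; diced onion: 64 g; butter: 24 oz; vegetable oil: 10 mL

Scaling factor: 23/6.
soy sauce: (1 cup + 8 tbsp = 1.5 cup) × 23/6 × 255 g/cup ≈ 1466 g
heavy cream: 10 fl oz × 23/6 ÷ 8 fl oz/cup × 238 g/cup ≈ 1140 g
grated parmesan: (3 tbsp + 1 tsp = 10/3 tbsp) × 23/6 ÷ 16 tbsp/cup × 100 g/cup ≈ 80 g
diced onion: (1 tbsp + 2 tsp = 5/3 tbsp) × 23/6 ÷ 16 tbsp/cup × 160 g/cup ≈ 64 g
butter: 180 g × 23/6 ÷ 28.35 g/oz ≈ 24 oz
vegetable oil: 0.5 tsp × 23/6 × 5 mL/tsp ≈ 10 mL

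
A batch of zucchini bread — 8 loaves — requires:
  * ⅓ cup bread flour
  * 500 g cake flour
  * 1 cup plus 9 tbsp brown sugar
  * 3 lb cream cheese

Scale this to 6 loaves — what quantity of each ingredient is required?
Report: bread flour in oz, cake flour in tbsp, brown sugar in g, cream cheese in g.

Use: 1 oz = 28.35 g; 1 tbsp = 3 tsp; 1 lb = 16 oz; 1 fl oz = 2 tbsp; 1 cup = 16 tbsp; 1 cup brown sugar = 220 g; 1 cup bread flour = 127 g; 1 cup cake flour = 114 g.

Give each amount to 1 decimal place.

bread flour: 1.1 oz; cake flour: 52.6 tbsp; brown sugar: 257.8 g; cream cheese: 1020.6 g

Scaling factor: 6/8 = 3/4 = 0.75.
bread flour: 1/3 cup × 3/4 × 127 g/cup ÷ 28.35 g/oz ≈ 1.1 oz
cake flour: 500 g × 3/4 ÷ 114 g/cup × 16 tbsp/cup ≈ 52.6 tbsp
brown sugar: (1 cup + 9 tbsp = 1.5625 cup) × 3/4 × 220 g/cup ≈ 257.8 g
cream cheese: 3 lb × 3/4 × 16 oz/lb × 28.35 g/oz = 1020.6 g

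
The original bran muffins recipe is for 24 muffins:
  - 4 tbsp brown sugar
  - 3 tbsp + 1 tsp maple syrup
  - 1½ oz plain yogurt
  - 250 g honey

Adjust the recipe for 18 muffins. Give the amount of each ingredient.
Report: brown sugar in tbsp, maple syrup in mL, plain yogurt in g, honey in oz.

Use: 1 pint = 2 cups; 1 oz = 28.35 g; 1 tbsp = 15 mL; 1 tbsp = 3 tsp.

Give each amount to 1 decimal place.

Scaling factor: 18/24 = 3/4 = 0.75.
brown sugar: 4 tbsp × 3/4 = 3.0 tbsp
maple syrup: (3 tbsp + 1 tsp = 10/3 tbsp) × 3/4 × 15 mL/tbsp = 37.5 mL
plain yogurt: 1.5 oz × 3/4 × 28.35 g/oz ≈ 31.9 g
honey: 250 g × 3/4 ÷ 28.35 g/oz ≈ 6.6 oz

brown sugar: 3.0 tbsp; maple syrup: 37.5 mL; plain yogurt: 31.9 g; honey: 6.6 oz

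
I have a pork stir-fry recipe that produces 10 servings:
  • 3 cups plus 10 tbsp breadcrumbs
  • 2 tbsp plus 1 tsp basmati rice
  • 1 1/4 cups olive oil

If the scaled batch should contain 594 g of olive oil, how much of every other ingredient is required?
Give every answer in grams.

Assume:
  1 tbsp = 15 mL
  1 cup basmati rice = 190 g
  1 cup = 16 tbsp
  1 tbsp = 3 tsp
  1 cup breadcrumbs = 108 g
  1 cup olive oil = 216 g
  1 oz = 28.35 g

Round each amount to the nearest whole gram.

The original recipe has 270 g of olive oil, so the scaling factor is 594 ÷ 270 = 11/5 = 2.2.
breadcrumbs: (3 cup + 10 tbsp = 3.625 cup) × 11/5 × 108 g/cup ≈ 861 g
basmati rice: (2 tbsp + 1 tsp = 7/3 tbsp) × 11/5 ÷ 16 tbsp/cup × 190 g/cup ≈ 61 g

breadcrumbs: 861 g; basmati rice: 61 g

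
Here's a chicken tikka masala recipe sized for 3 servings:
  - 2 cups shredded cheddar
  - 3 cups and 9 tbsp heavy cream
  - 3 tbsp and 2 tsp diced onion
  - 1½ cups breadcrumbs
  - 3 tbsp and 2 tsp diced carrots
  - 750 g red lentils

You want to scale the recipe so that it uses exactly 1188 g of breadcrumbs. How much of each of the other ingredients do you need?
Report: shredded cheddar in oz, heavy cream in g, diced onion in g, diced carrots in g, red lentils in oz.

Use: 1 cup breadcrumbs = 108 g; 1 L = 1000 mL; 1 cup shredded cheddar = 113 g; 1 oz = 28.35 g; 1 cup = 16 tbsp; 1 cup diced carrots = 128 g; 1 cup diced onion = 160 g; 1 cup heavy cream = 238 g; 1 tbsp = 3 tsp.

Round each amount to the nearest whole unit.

The original recipe has 162 g of breadcrumbs, so the scaling factor is 1188 ÷ 162 = 22/3.
shredded cheddar: 2 cup × 22/3 × 113 g/cup ÷ 28.35 g/oz ≈ 58 oz
heavy cream: (3 cup + 9 tbsp = 3.5625 cup) × 22/3 × 238 g/cup ≈ 6218 g
diced onion: (3 tbsp + 2 tsp = 11/3 tbsp) × 22/3 ÷ 16 tbsp/cup × 160 g/cup ≈ 269 g
diced carrots: (3 tbsp + 2 tsp = 11/3 tbsp) × 22/3 ÷ 16 tbsp/cup × 128 g/cup ≈ 215 g
red lentils: 750 g × 22/3 ÷ 28.35 g/oz ≈ 194 oz

shredded cheddar: 58 oz; heavy cream: 6218 g; diced onion: 269 g; diced carrots: 215 g; red lentils: 194 oz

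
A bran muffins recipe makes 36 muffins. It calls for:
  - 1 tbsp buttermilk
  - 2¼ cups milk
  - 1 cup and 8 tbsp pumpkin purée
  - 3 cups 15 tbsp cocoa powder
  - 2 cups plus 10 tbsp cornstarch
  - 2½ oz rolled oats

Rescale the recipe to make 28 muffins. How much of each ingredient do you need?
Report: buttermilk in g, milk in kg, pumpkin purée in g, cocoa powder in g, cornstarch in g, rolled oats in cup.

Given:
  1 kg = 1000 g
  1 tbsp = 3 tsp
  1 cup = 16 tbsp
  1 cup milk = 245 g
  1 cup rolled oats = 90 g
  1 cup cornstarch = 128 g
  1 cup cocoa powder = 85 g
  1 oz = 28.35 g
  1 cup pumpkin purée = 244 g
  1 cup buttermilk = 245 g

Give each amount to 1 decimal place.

Scaling factor: 28/36 = 7/9.
buttermilk: 1 tbsp × 7/9 ÷ 16 tbsp/cup × 245 g/cup ≈ 11.9 g
milk: 2.25 cup × 7/9 × 245 g/cup ÷ 1000 g/kg ≈ 0.4 kg
pumpkin purée: (1 cup + 8 tbsp = 1.5 cup) × 7/9 × 244 g/cup ≈ 284.7 g
cocoa powder: (3 cup + 15 tbsp = 3.9375 cup) × 7/9 × 85 g/cup ≈ 260.3 g
cornstarch: (2 cup + 10 tbsp = 2.625 cup) × 7/9 × 128 g/cup ≈ 261.3 g
rolled oats: 2.5 oz × 7/9 × 28.35 g/oz ÷ 90 g/cup ≈ 0.6 cup

buttermilk: 11.9 g; milk: 0.4 kg; pumpkin purée: 284.7 g; cocoa powder: 260.3 g; cornstarch: 261.3 g; rolled oats: 0.6 cup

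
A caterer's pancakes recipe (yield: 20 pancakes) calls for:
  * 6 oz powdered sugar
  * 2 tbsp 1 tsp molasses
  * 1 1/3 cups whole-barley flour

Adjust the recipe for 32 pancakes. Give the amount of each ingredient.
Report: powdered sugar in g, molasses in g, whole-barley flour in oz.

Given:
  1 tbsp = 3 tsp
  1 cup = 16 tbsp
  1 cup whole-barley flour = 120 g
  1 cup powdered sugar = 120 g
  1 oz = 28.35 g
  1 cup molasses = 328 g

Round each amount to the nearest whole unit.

powdered sugar: 272 g; molasses: 77 g; whole-barley flour: 9 oz

Scaling factor: 32/20 = 8/5 = 1.6.
powdered sugar: 6 oz × 8/5 × 28.35 g/oz ≈ 272 g
molasses: (2 tbsp + 1 tsp = 7/3 tbsp) × 8/5 ÷ 16 tbsp/cup × 328 g/cup ≈ 77 g
whole-barley flour: 4/3 cup × 8/5 × 120 g/cup ÷ 28.35 g/oz ≈ 9 oz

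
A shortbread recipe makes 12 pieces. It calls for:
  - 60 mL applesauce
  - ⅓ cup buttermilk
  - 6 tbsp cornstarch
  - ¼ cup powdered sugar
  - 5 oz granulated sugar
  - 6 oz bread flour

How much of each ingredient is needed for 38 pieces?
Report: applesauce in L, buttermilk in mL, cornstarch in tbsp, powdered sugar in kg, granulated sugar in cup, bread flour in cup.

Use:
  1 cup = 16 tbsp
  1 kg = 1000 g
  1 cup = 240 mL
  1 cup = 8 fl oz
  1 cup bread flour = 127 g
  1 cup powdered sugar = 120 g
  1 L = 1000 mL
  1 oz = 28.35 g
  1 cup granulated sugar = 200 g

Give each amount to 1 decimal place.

Scaling factor: 38/12 = 19/6.
applesauce: 60 mL × 19/6 ÷ 1000 mL/L ≈ 0.2 L
buttermilk: 1/3 cup × 19/6 × 240 mL/cup ≈ 253.3 mL
cornstarch: 6 tbsp × 19/6 = 19.0 tbsp
powdered sugar: 0.25 cup × 19/6 × 120 g/cup ÷ 1000 g/kg ≈ 0.1 kg
granulated sugar: 5 oz × 19/6 × 28.35 g/oz ÷ 200 g/cup ≈ 2.2 cup
bread flour: 6 oz × 19/6 × 28.35 g/oz ÷ 127 g/cup ≈ 4.2 cup

applesauce: 0.2 L; buttermilk: 253.3 mL; cornstarch: 19.0 tbsp; powdered sugar: 0.1 kg; granulated sugar: 2.2 cup; bread flour: 4.2 cup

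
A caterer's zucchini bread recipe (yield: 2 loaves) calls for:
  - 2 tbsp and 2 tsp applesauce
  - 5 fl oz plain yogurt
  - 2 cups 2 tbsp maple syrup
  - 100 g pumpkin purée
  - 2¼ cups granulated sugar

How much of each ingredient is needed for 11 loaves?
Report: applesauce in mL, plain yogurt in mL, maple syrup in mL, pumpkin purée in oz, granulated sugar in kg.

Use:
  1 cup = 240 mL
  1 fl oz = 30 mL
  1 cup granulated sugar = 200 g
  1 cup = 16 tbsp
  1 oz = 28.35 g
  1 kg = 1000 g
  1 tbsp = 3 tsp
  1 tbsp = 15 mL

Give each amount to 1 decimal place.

Scaling factor: 11/2 = 5.5.
applesauce: (2 tbsp + 2 tsp = 8/3 tbsp) × 11/2 × 15 mL/tbsp = 220.0 mL
plain yogurt: 5 fl oz × 11/2 × 30 mL/fl oz = 825.0 mL
maple syrup: (2 cup + 2 tbsp = 2.125 cup) × 11/2 × 240 mL/cup = 2805.0 mL
pumpkin purée: 100 g × 11/2 ÷ 28.35 g/oz ≈ 19.4 oz
granulated sugar: 2.25 cup × 11/2 × 200 g/cup ÷ 1000 g/kg ≈ 2.5 kg

applesauce: 220.0 mL; plain yogurt: 825.0 mL; maple syrup: 2805.0 mL; pumpkin purée: 19.4 oz; granulated sugar: 2.5 kg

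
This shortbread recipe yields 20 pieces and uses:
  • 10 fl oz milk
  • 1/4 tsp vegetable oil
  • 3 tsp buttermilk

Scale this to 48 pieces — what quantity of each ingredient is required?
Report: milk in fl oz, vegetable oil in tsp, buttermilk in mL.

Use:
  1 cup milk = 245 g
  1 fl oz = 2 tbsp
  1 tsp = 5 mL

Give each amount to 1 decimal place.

Scaling factor: 48/20 = 12/5 = 2.4.
milk: 10 fl oz × 12/5 = 24.0 fl oz
vegetable oil: 0.25 tsp × 12/5 = 0.6 tsp
buttermilk: 3 tsp × 12/5 × 5 mL/tsp = 36.0 mL

milk: 24.0 fl oz; vegetable oil: 0.6 tsp; buttermilk: 36.0 mL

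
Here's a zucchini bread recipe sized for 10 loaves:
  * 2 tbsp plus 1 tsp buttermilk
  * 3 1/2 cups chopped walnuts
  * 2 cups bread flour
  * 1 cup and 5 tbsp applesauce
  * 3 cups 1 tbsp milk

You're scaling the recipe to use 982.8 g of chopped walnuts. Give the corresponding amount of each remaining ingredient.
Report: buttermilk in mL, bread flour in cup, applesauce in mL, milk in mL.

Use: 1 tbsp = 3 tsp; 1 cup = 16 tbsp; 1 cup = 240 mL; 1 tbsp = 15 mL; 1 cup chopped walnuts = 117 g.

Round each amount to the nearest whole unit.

The original recipe has 409.5 g of chopped walnuts, so the scaling factor is 982.8 ÷ 409.5 = 12/5 = 2.4.
buttermilk: (2 tbsp + 1 tsp = 7/3 tbsp) × 12/5 × 15 mL/tbsp = 84 mL
bread flour: 2 cup × 12/5 ≈ 5 cup
applesauce: (1 cup + 5 tbsp = 1.3125 cup) × 12/5 × 240 mL/cup = 756 mL
milk: (3 cup + 1 tbsp = 3.0625 cup) × 12/5 × 240 mL/cup = 1764 mL

buttermilk: 84 mL; bread flour: 5 cup; applesauce: 756 mL; milk: 1764 mL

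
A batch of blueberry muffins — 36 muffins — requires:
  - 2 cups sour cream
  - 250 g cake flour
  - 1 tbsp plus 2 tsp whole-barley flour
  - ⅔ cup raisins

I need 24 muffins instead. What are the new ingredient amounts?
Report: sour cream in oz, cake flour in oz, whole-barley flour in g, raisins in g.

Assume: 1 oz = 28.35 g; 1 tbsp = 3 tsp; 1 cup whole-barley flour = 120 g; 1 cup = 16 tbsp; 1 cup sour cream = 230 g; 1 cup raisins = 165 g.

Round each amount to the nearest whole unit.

Scaling factor: 24/36 = 2/3.
sour cream: 2 cup × 2/3 × 230 g/cup ÷ 28.35 g/oz ≈ 11 oz
cake flour: 250 g × 2/3 ÷ 28.35 g/oz ≈ 6 oz
whole-barley flour: (1 tbsp + 2 tsp = 5/3 tbsp) × 2/3 ÷ 16 tbsp/cup × 120 g/cup ≈ 8 g
raisins: 2/3 cup × 2/3 × 165 g/cup ≈ 73 g

sour cream: 11 oz; cake flour: 6 oz; whole-barley flour: 8 g; raisins: 73 g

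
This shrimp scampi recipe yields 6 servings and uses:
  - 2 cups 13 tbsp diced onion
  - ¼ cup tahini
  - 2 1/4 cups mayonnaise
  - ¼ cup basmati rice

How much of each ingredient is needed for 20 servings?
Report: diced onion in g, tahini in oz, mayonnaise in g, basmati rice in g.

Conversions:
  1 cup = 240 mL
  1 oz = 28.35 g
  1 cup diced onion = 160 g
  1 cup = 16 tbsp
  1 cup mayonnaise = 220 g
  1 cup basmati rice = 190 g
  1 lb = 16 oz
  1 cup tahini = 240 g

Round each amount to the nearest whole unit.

diced onion: 1500 g; tahini: 7 oz; mayonnaise: 1650 g; basmati rice: 158 g

Scaling factor: 20/6 = 10/3.
diced onion: (2 cup + 13 tbsp = 2.8125 cup) × 10/3 × 160 g/cup = 1500 g
tahini: 0.25 cup × 10/3 × 240 g/cup ÷ 28.35 g/oz ≈ 7 oz
mayonnaise: 2.25 cup × 10/3 × 220 g/cup = 1650 g
basmati rice: 0.25 cup × 10/3 × 190 g/cup ≈ 158 g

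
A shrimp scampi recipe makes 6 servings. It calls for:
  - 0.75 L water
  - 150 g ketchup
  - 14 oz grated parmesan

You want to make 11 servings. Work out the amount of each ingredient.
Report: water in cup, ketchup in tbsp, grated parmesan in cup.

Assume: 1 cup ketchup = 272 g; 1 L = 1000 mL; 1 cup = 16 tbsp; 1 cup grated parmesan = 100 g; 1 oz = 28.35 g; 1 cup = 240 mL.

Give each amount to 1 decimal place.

Scaling factor: 11/6.
water: 0.75 L × 11/6 × 1000 mL/L ÷ 240 mL/cup ≈ 5.7 cup
ketchup: 150 g × 11/6 ÷ 272 g/cup × 16 tbsp/cup ≈ 16.2 tbsp
grated parmesan: 14 oz × 11/6 × 28.35 g/oz ÷ 100 g/cup ≈ 7.3 cup

water: 5.7 cup; ketchup: 16.2 tbsp; grated parmesan: 7.3 cup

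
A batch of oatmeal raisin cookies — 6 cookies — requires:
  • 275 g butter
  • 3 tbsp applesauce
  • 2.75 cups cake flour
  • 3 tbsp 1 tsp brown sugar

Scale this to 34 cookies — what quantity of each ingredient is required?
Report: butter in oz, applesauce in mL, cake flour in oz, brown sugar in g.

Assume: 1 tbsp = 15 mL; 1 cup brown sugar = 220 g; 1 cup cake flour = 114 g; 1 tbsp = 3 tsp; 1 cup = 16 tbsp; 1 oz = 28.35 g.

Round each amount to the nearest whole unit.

Scaling factor: 34/6 = 17/3.
butter: 275 g × 17/3 ÷ 28.35 g/oz ≈ 55 oz
applesauce: 3 tbsp × 17/3 × 15 mL/tbsp = 255 mL
cake flour: 2.75 cup × 17/3 × 114 g/cup ÷ 28.35 g/oz ≈ 63 oz
brown sugar: (3 tbsp + 1 tsp = 10/3 tbsp) × 17/3 ÷ 16 tbsp/cup × 220 g/cup ≈ 260 g

butter: 55 oz; applesauce: 255 mL; cake flour: 63 oz; brown sugar: 260 g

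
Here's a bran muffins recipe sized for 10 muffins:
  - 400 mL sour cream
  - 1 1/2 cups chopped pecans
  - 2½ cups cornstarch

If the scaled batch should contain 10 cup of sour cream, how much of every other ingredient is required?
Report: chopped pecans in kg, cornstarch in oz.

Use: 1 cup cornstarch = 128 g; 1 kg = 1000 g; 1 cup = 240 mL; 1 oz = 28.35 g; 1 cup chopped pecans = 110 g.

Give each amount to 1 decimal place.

The original recipe has 5/3 cup of sour cream, so the scaling factor is 10 ÷ 5/3 = 6.
chopped pecans: 1.5 cup × 6 × 110 g/cup ÷ 1000 g/kg ≈ 1.0 kg
cornstarch: 2.5 cup × 6 × 128 g/cup ÷ 28.35 g/oz ≈ 67.7 oz

chopped pecans: 1.0 kg; cornstarch: 67.7 oz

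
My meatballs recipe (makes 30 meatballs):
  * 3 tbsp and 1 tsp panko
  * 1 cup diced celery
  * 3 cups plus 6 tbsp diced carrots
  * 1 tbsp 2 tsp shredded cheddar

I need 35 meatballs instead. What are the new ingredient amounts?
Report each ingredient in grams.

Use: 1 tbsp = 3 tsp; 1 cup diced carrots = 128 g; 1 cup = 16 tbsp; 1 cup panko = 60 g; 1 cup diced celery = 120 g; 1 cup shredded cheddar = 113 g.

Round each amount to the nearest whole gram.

panko: 15 g; diced celery: 140 g; diced carrots: 504 g; shredded cheddar: 14 g

Scaling factor: 35/30 = 7/6.
panko: (3 tbsp + 1 tsp = 10/3 tbsp) × 7/6 ÷ 16 tbsp/cup × 60 g/cup ≈ 15 g
diced celery: 1 cup × 7/6 × 120 g/cup = 140 g
diced carrots: (3 cup + 6 tbsp = 3.375 cup) × 7/6 × 128 g/cup = 504 g
shredded cheddar: (1 tbsp + 2 tsp = 5/3 tbsp) × 7/6 ÷ 16 tbsp/cup × 113 g/cup ≈ 14 g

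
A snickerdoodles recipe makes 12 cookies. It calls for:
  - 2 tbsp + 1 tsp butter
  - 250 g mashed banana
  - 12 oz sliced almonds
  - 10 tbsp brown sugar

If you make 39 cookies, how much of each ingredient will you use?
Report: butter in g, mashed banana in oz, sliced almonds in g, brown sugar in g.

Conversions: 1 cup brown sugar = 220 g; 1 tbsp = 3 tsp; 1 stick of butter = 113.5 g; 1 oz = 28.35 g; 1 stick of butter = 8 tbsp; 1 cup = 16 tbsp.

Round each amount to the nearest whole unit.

Scaling factor: 39/12 = 13/4 = 3.25.
butter: (2 tbsp + 1 tsp = 7/3 tbsp) × 13/4 ÷ 8 tbsp/stick × 113.5 g/stick ≈ 108 g
mashed banana: 250 g × 13/4 ÷ 28.35 g/oz ≈ 29 oz
sliced almonds: 12 oz × 13/4 × 28.35 g/oz ≈ 1106 g
brown sugar: 10 tbsp × 13/4 ÷ 16 tbsp/cup × 220 g/cup ≈ 447 g

butter: 108 g; mashed banana: 29 oz; sliced almonds: 1106 g; brown sugar: 447 g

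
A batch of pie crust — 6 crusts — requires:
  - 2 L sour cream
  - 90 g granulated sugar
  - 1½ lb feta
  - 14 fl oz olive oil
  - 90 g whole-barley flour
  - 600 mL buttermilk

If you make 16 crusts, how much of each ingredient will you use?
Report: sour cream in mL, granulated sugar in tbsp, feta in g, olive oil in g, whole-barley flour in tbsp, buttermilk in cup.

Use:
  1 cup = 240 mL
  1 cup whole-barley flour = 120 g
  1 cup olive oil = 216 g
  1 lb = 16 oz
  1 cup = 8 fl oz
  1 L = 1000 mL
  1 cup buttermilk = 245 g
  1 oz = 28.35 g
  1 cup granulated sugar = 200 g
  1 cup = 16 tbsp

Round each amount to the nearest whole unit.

Scaling factor: 16/6 = 8/3.
sour cream: 2 L × 8/3 × 1000 mL/L ≈ 5333 mL
granulated sugar: 90 g × 8/3 ÷ 200 g/cup × 16 tbsp/cup ≈ 19 tbsp
feta: 1.5 lb × 8/3 × 16 oz/lb × 28.35 g/oz ≈ 1814 g
olive oil: 14 fl oz × 8/3 ÷ 8 fl oz/cup × 216 g/cup = 1008 g
whole-barley flour: 90 g × 8/3 ÷ 120 g/cup × 16 tbsp/cup = 32 tbsp
buttermilk: 600 mL × 8/3 ÷ 240 mL/cup ≈ 7 cup

sour cream: 5333 mL; granulated sugar: 19 tbsp; feta: 1814 g; olive oil: 1008 g; whole-barley flour: 32 tbsp; buttermilk: 7 cup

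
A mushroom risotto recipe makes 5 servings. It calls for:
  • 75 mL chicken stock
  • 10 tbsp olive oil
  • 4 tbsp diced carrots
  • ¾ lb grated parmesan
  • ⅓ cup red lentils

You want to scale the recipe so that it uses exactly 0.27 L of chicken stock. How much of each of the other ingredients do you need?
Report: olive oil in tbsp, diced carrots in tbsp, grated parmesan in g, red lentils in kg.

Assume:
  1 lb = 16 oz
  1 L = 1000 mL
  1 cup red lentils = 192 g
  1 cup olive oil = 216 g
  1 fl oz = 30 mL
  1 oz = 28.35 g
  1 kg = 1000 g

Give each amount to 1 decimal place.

The original recipe has 0.075 L of chicken stock, so the scaling factor is 0.27 ÷ 0.075 = 18/5 = 3.6.
olive oil: 10 tbsp × 18/5 = 36.0 tbsp
diced carrots: 4 tbsp × 18/5 = 14.4 tbsp
grated parmesan: 0.75 lb × 18/5 × 16 oz/lb × 28.35 g/oz ≈ 1224.7 g
red lentils: 1/3 cup × 18/5 × 192 g/cup ÷ 1000 g/kg ≈ 0.2 kg

olive oil: 36.0 tbsp; diced carrots: 14.4 tbsp; grated parmesan: 1224.7 g; red lentils: 0.2 kg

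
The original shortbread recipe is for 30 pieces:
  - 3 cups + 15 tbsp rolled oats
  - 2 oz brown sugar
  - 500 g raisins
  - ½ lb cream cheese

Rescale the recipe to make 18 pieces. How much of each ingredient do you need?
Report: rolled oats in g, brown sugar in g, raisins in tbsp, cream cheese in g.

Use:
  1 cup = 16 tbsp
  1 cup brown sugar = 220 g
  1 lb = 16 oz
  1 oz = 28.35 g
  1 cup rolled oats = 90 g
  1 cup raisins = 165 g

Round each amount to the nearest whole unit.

rolled oats: 213 g; brown sugar: 34 g; raisins: 29 tbsp; cream cheese: 136 g

Scaling factor: 18/30 = 3/5 = 0.6.
rolled oats: (3 cup + 15 tbsp = 3.9375 cup) × 3/5 × 90 g/cup ≈ 213 g
brown sugar: 2 oz × 3/5 × 28.35 g/oz ≈ 34 g
raisins: 500 g × 3/5 ÷ 165 g/cup × 16 tbsp/cup ≈ 29 tbsp
cream cheese: 0.5 lb × 3/5 × 16 oz/lb × 28.35 g/oz ≈ 136 g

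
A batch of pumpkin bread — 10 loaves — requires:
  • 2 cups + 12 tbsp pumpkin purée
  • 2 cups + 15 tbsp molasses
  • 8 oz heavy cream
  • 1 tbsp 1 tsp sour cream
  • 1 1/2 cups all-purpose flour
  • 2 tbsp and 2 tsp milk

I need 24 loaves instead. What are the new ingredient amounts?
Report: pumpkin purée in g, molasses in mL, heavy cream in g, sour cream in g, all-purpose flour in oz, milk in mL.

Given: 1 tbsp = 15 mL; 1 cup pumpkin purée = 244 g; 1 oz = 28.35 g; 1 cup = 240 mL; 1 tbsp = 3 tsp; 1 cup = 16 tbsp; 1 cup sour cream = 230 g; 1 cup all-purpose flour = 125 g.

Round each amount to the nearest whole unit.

Scaling factor: 24/10 = 12/5 = 2.4.
pumpkin purée: (2 cup + 12 tbsp = 2.75 cup) × 12/5 × 244 g/cup ≈ 1610 g
molasses: (2 cup + 15 tbsp = 2.9375 cup) × 12/5 × 240 mL/cup = 1692 mL
heavy cream: 8 oz × 12/5 × 28.35 g/oz ≈ 544 g
sour cream: (1 tbsp + 1 tsp = 4/3 tbsp) × 12/5 ÷ 16 tbsp/cup × 230 g/cup = 46 g
all-purpose flour: 1.5 cup × 12/5 × 125 g/cup ÷ 28.35 g/oz ≈ 16 oz
milk: (2 tbsp + 2 tsp = 8/3 tbsp) × 12/5 × 15 mL/tbsp = 96 mL

pumpkin purée: 1610 g; molasses: 1692 mL; heavy cream: 544 g; sour cream: 46 g; all-purpose flour: 16 oz; milk: 96 mL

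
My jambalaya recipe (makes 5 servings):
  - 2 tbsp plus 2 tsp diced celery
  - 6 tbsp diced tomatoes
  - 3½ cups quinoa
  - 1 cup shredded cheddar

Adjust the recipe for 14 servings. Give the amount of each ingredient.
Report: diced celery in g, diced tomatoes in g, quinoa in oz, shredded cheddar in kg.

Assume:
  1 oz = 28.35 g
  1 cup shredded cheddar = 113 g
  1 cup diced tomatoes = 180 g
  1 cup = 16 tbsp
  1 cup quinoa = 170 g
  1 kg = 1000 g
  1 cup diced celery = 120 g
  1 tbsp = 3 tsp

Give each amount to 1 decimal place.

diced celery: 56.0 g; diced tomatoes: 189.0 g; quinoa: 58.8 oz; shredded cheddar: 0.3 kg

Scaling factor: 14/5 = 2.8.
diced celery: (2 tbsp + 2 tsp = 8/3 tbsp) × 14/5 ÷ 16 tbsp/cup × 120 g/cup = 56.0 g
diced tomatoes: 6 tbsp × 14/5 ÷ 16 tbsp/cup × 180 g/cup = 189.0 g
quinoa: 3.5 cup × 14/5 × 170 g/cup ÷ 28.35 g/oz ≈ 58.8 oz
shredded cheddar: 1 cup × 14/5 × 113 g/cup ÷ 1000 g/kg ≈ 0.3 kg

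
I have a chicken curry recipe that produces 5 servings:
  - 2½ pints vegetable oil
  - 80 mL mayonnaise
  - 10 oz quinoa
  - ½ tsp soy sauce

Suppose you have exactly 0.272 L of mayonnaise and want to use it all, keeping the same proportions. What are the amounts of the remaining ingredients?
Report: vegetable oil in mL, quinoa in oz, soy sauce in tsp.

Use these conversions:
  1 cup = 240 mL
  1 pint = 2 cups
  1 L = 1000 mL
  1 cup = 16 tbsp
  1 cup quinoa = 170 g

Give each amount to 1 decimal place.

vegetable oil: 4080.0 mL; quinoa: 34.0 oz; soy sauce: 1.7 tsp

The original recipe has 0.08 L of mayonnaise, so the scaling factor is 0.272 ÷ 0.08 = 17/5 = 3.4.
vegetable oil: 2.5 pint × 17/5 × 2 cup/pint × 240 mL/cup = 4080.0 mL
quinoa: 10 oz × 17/5 = 34.0 oz
soy sauce: 0.5 tsp × 17/5 = 1.7 tsp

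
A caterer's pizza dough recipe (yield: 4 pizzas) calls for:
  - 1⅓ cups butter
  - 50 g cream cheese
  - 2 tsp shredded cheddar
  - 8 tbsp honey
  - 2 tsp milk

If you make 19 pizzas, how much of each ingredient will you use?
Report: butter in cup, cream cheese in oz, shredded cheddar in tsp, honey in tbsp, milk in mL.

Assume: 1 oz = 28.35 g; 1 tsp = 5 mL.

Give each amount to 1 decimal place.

butter: 6.3 cup; cream cheese: 8.4 oz; shredded cheddar: 9.5 tsp; honey: 38.0 tbsp; milk: 47.5 mL

Scaling factor: 19/4 = 4.75.
butter: 4/3 cup × 19/4 ≈ 6.3 cup
cream cheese: 50 g × 19/4 ÷ 28.35 g/oz ≈ 8.4 oz
shredded cheddar: 2 tsp × 19/4 = 9.5 tsp
honey: 8 tbsp × 19/4 = 38.0 tbsp
milk: 2 tsp × 19/4 × 5 mL/tsp = 47.5 mL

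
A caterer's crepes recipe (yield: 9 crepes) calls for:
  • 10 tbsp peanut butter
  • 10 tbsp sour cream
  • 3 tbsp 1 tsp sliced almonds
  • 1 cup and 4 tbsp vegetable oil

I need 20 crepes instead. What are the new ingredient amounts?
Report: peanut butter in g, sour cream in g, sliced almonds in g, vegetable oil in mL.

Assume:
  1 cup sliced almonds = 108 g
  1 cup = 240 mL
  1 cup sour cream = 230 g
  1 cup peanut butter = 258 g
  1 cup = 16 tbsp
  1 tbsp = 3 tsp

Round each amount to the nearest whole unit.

Scaling factor: 20/9.
peanut butter: 10 tbsp × 20/9 ÷ 16 tbsp/cup × 258 g/cup ≈ 358 g
sour cream: 10 tbsp × 20/9 ÷ 16 tbsp/cup × 230 g/cup ≈ 319 g
sliced almonds: (3 tbsp + 1 tsp = 10/3 tbsp) × 20/9 ÷ 16 tbsp/cup × 108 g/cup = 50 g
vegetable oil: (1 cup + 4 tbsp = 1.25 cup) × 20/9 × 240 mL/cup ≈ 667 mL

peanut butter: 358 g; sour cream: 319 g; sliced almonds: 50 g; vegetable oil: 667 mL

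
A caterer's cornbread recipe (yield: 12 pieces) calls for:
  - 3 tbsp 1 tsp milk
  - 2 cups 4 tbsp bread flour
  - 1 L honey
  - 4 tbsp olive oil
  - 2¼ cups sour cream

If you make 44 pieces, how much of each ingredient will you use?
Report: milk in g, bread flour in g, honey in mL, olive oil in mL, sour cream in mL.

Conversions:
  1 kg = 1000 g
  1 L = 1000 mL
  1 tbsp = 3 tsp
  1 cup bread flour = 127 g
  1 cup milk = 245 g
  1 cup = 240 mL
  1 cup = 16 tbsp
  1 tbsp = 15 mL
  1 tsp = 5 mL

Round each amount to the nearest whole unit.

Scaling factor: 44/12 = 11/3.
milk: (3 tbsp + 1 tsp = 10/3 tbsp) × 11/3 ÷ 16 tbsp/cup × 245 g/cup ≈ 187 g
bread flour: (2 cup + 4 tbsp = 2.25 cup) × 11/3 × 127 g/cup ≈ 1048 g
honey: 1 L × 11/3 × 1000 mL/L ≈ 3667 mL
olive oil: 4 tbsp × 11/3 × 15 mL/tbsp = 220 mL
sour cream: 2.25 cup × 11/3 × 240 mL/cup = 1980 mL

milk: 187 g; bread flour: 1048 g; honey: 3667 mL; olive oil: 220 mL; sour cream: 1980 mL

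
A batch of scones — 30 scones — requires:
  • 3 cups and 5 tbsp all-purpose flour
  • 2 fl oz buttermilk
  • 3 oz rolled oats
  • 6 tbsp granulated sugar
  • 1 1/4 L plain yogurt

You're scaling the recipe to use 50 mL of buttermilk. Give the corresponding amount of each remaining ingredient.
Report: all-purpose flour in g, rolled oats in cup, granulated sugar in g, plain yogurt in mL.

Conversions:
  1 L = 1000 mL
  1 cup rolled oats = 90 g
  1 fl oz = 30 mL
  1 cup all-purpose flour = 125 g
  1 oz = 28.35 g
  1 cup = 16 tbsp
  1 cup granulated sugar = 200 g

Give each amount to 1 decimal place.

all-purpose flour: 345.1 g; rolled oats: 0.8 cup; granulated sugar: 62.5 g; plain yogurt: 1041.7 mL

The original recipe has 60 mL of buttermilk, so the scaling factor is 50 ÷ 60 = 5/6.
all-purpose flour: (3 cup + 5 tbsp = 3.3125 cup) × 5/6 × 125 g/cup ≈ 345.1 g
rolled oats: 3 oz × 5/6 × 28.35 g/oz ÷ 90 g/cup ≈ 0.8 cup
granulated sugar: 6 tbsp × 5/6 ÷ 16 tbsp/cup × 200 g/cup = 62.5 g
plain yogurt: 1.25 L × 5/6 × 1000 mL/L ≈ 1041.7 mL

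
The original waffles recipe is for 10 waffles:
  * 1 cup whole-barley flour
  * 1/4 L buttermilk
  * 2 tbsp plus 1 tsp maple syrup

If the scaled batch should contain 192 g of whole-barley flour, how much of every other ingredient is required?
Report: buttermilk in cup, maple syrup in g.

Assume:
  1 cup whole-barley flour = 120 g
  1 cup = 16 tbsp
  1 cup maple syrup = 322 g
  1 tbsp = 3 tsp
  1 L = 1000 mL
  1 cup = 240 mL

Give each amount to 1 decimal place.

buttermilk: 1.7 cup; maple syrup: 75.1 g

The original recipe has 120 g of whole-barley flour, so the scaling factor is 192 ÷ 120 = 8/5 = 1.6.
buttermilk: 0.25 L × 8/5 × 1000 mL/L ÷ 240 mL/cup ≈ 1.7 cup
maple syrup: (2 tbsp + 1 tsp = 7/3 tbsp) × 8/5 ÷ 16 tbsp/cup × 322 g/cup ≈ 75.1 g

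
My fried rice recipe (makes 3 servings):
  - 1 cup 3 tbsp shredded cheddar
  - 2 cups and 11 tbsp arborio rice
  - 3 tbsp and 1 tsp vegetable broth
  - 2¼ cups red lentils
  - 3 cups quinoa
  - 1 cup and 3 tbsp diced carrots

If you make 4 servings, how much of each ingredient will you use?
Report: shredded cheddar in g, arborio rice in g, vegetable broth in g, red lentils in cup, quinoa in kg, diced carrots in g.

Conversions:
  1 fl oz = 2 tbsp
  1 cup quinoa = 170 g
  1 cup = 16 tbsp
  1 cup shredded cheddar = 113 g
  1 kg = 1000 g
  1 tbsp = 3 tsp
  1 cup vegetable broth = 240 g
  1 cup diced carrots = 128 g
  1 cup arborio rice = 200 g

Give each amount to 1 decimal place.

shredded cheddar: 178.9 g; arborio rice: 716.7 g; vegetable broth: 66.7 g; red lentils: 3.0 cup; quinoa: 0.7 kg; diced carrots: 202.7 g

Scaling factor: 4/3.
shredded cheddar: (1 cup + 3 tbsp = 1.1875 cup) × 4/3 × 113 g/cup ≈ 178.9 g
arborio rice: (2 cup + 11 tbsp = 2.6875 cup) × 4/3 × 200 g/cup ≈ 716.7 g
vegetable broth: (3 tbsp + 1 tsp = 10/3 tbsp) × 4/3 ÷ 16 tbsp/cup × 240 g/cup ≈ 66.7 g
red lentils: 2.25 cup × 4/3 = 3.0 cup
quinoa: 3 cup × 4/3 × 170 g/cup ÷ 1000 g/kg ≈ 0.7 kg
diced carrots: (1 cup + 3 tbsp = 1.1875 cup) × 4/3 × 128 g/cup ≈ 202.7 g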